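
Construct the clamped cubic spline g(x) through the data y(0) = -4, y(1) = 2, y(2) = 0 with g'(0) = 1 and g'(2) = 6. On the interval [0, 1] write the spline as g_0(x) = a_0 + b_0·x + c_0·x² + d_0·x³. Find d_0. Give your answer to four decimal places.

Put M_i = g'' at the i-th knot. Here h = (1, 1) and Δ = (6, -2), so the interior equations h_(i-1)·M_(i-1) + 2(h_(i-1)+h_i)·M_i + h_i·M_(i+1) = 6(Δ_i − Δ_(i-1)) read
  1·M_0 + 4·M_1 + 1·M_2 = 6(Δ_1 - Δ_0) = -48
Clamped end conditions give two more equations: 2h_0·M_0 + h_0·M_1 = 6(Δ_0 - g'(0)) = 30 and h_1·M_1 + 2h_1·M_2 = 6(g'(2) - Δ_1) = 48.
Forward elimination and back-substitution give M_0 = 59/2, M_1 = -29, M_2 = 77/2.
On [0, 1], with g_0(x) = a_0 + b_0·x + c_0·x² + d_0·x³: c_0 = M_0/2 = 59/4, d_0 = (M_1 - M_0)/(6h_0) = -39/4, b_0 = Δ_0 - h_0(2M_0 + M_1)/6 = 1.

-9.7500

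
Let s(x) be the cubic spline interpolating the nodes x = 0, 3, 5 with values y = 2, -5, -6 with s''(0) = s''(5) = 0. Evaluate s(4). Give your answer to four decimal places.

Write σ_i for s''(x_i). With h_i = 3, 2 and divided differences Δ_i = -7/3, -1/2, the continuity of s' gives the tridiagonal system
  3·σ_0 + 10·σ_1 + 2·σ_2 = 6(Δ_1 - Δ_0) = 11
Natural end conditions: σ_0 = σ_2 = 0.
Forward elimination and back-substitution give σ_0 = 0, σ_1 = 11/10, σ_2 = 0.
On [3, 5], s(x) = -5 - 37/30·(x - 3) + 11/20·(x - 3)² - 11/120·(x - 3)³.
With (x - 3) = 1: s(4) = -231/40.

-5.7750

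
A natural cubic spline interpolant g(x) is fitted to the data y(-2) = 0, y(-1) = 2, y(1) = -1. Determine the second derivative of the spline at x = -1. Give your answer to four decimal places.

With M_i denoting the second derivative at x_i, h_i = 1, 2, and Δ_i = (y_(i+1) − y_i)/h_i = 2, -3/2:
  1·M_0 + 6·M_1 + 2·M_2 = 6(Δ_1 - Δ_0) = -21
Natural end conditions: M_0 = M_2 = 0.
Hence M_0 = 0, M_1 = -7/2, M_2 = 0.

-3.5000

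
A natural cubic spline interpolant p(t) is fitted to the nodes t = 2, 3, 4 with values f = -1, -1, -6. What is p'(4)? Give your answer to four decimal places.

Let m_i = p''(x_i). Step sizes h_i = 1, 1; slopes of the chords Δ_i = (y_(i+1) - y_i)/h_i = 0, -5.
  1·m_0 + 4·m_1 + 1·m_2 = 6(Δ_1 - Δ_0) = -30
Natural end conditions: m_0 = m_2 = 0.
Solving: m_0 = 0, m_1 = -15/2, m_2 = 0.
On [3, 4], p'(t) = b_1 + 2c_1·(t - 3) + 3d_1·(t - 3)² with b_1 = Δ_1 - h_1(2m_1 + m_2)/6 = -5/2, c_1 = m_1/2 = -15/4, d_1 = (m_2 - m_1)/(6h_1) = 5/4. So p'(4) = -25/4.

-6.2500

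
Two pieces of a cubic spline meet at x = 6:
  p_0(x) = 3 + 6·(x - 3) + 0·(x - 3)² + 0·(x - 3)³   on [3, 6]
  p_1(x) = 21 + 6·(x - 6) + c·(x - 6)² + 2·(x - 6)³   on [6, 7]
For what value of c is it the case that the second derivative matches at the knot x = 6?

0

p_0''(x) = 0 + 0·(x - 3), so p_0''(6) = 0. On the right, p_1''(6) = 2c, so c = 0.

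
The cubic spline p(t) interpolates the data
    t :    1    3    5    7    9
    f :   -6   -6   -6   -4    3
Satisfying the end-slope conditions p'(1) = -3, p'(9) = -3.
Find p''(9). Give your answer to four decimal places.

With σ_i denoting the second derivative at x_i, h_i = 2, 2, 2, 2, and Δ_i = (y_(i+1) − y_i)/h_i = 0, 0, 1, 7/2:
  2·σ_0 + 8·σ_1 + 2·σ_2 = 6(Δ_1 - Δ_0) = 0
  2·σ_1 + 8·σ_2 + 2·σ_3 = 6(Δ_2 - Δ_1) = 6
  2·σ_2 + 8·σ_3 + 2·σ_4 = 6(Δ_3 - Δ_2) = 15
Clamped end conditions give two more equations: 2h_0·σ_0 + h_0·σ_1 = 6(Δ_0 - p'(1)) = 18 and h_3·σ_3 + 2h_3·σ_4 = 6(p'(9) - Δ_3) = -39.
Hence σ_0 = 573/112, σ_1 = -69/56, σ_2 = -3/16, σ_3 = 279/56, σ_4 = -1371/112.

-12.2411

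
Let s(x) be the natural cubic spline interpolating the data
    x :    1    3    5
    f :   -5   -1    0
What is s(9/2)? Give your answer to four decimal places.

-0.0742

With M_i denoting the second derivative at x_i, h_i = 2, 2, and Δ_i = (y_(i+1) − y_i)/h_i = 2, 1/2:
  2·M_0 + 8·M_1 + 2·M_2 = 6(Δ_1 - Δ_0) = -9
Natural end conditions: M_0 = M_2 = 0.
Forward elimination and back-substitution give M_0 = 0, M_1 = -9/8, M_2 = 0.
On [3, 5], s(x) = -1 + 5/4·(x - 3) - 9/16·(x - 3)² + 3/32·(x - 3)³.
With (x - 3) = 3/2: s(9/2) = -19/256.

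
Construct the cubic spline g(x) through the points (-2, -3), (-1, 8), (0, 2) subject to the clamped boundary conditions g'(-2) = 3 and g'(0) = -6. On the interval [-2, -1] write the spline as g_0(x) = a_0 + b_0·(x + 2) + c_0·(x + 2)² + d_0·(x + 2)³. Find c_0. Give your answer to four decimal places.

22.5000

Put M_i = g'' at the i-th knot. Here h = (1, 1) and Δ = (11, -6), so the interior equations h_(i-1)·M_(i-1) + 2(h_(i-1)+h_i)·M_i + h_i·M_(i+1) = 6(Δ_i − Δ_(i-1)) read
  1·M_0 + 4·M_1 + 1·M_2 = 6(Δ_1 - Δ_0) = -102
Clamped end conditions give two more equations: 2h_0·M_0 + h_0·M_1 = 6(Δ_0 - g'(-2)) = 48 and h_1·M_1 + 2h_1·M_2 = 6(g'(0) - Δ_1) = 0.
Hence M_0 = 45, M_1 = -42, M_2 = 21.
On [-2, -1], with g_0(x) = a_0 + b_0·(x + 2) + c_0·(x + 2)² + d_0·(x + 2)³: c_0 = M_0/2 = 45/2, d_0 = (M_1 - M_0)/(6h_0) = -29/2, b_0 = Δ_0 - h_0(2M_0 + M_1)/6 = 3.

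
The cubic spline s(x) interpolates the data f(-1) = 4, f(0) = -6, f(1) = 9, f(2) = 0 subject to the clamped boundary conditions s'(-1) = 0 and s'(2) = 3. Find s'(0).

3

Let M_i = s''(x_i). Step sizes h_i = 1, 1, 1; slopes of the chords Δ_i = (y_(i+1) - y_i)/h_i = -10, 15, -9.
  1·M_0 + 4·M_1 + 1·M_2 = 6(Δ_1 - Δ_0) = 150
  1·M_1 + 4·M_2 + 1·M_3 = 6(Δ_2 - Δ_1) = -144
Clamped end conditions give two more equations: 2h_0·M_0 + h_0·M_1 = 6(Δ_0 - s'(-1)) = -60 and h_2·M_2 + 2h_2·M_3 = 6(s'(2) - Δ_2) = 72.
Solving the tridiagonal system: M_0 = -66, M_1 = 72, M_2 = -72, M_3 = 72.
On [0, 1], s'(x) = b_1 + 2c_1·x + 3d_1·x² with b_1 = Δ_1 - h_1(2M_1 + M_2)/6 = 3, c_1 = M_1/2 = 36, d_1 = (M_2 - M_1)/(6h_1) = -24. So s'(0) = 3.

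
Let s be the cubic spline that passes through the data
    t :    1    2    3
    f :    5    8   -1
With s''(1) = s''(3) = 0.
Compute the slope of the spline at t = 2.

-3

Let σ_i = s''(x_i). Step sizes h_i = 1, 1; slopes of the chords Δ_i = (y_(i+1) - y_i)/h_i = 3, -9.
  1·σ_0 + 4·σ_1 + 1·σ_2 = 6(Δ_1 - Δ_0) = -72
Natural end conditions: σ_0 = σ_2 = 0.
Solving the tridiagonal system: σ_0 = 0, σ_1 = -18, σ_2 = 0.
On [2, 3], s'(t) = b_1 + 2c_1·(t - 2) + 3d_1·(t - 2)² with b_1 = Δ_1 - h_1(2σ_1 + σ_2)/6 = -3, c_1 = σ_1/2 = -9, d_1 = (σ_2 - σ_1)/(6h_1) = 3. So s'(2) = -3.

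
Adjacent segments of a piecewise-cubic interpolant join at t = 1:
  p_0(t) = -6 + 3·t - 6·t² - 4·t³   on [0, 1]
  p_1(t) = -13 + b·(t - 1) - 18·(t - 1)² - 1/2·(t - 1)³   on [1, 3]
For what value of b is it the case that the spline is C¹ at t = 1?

p_0'(t) = 3 - 12·t - 12·t², so p_0'(1) = -21. On the right, p_1'(1) = b, so b = -21.

-21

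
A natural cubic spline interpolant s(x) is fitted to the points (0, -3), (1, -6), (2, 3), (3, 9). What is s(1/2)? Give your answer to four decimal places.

-5.7750

Let M_i = s''(x_i). Step sizes h_i = 1, 1, 1; slopes of the chords Δ_i = (y_(i+1) - y_i)/h_i = -3, 9, 6.
  1·M_0 + 4·M_1 + 1·M_2 = 6(Δ_1 - Δ_0) = 72
  1·M_1 + 4·M_2 + 1·M_3 = 6(Δ_2 - Δ_1) = -18
Natural end conditions: M_0 = M_3 = 0.
Hence M_0 = 0, M_1 = 102/5, M_2 = -48/5, M_3 = 0.
On [0, 1], s(x) = -3 - 32/5·x + 0·x² + 17/5·x³.
With x = 1/2: s(1/2) = -231/40.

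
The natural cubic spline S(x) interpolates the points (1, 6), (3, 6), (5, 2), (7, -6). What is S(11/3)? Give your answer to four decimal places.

With σ_i denoting the second derivative at x_i, h_i = 2, 2, 2, and Δ_i = (y_(i+1) − y_i)/h_i = 0, -2, -4:
  2·σ_0 + 8·σ_1 + 2·σ_2 = 6(Δ_1 - Δ_0) = -12
  2·σ_1 + 8·σ_2 + 2·σ_3 = 6(Δ_2 - Δ_1) = -12
Natural end conditions: σ_0 = σ_3 = 0.
Forward elimination and back-substitution give σ_0 = 0, σ_1 = -6/5, σ_2 = -6/5, σ_3 = 0.
On [3, 5], S(x) = 6 - 4/5·(x - 3) - 3/5·(x - 3)² + 0·(x - 3)³.
With (x - 3) = 2/3: S(11/3) = 26/5.

5.2000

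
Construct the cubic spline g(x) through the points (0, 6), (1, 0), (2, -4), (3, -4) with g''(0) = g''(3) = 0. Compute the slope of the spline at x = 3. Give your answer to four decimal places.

0.9333

With σ_i denoting the second derivative at x_i, h_i = 1, 1, 1, and Δ_i = (y_(i+1) − y_i)/h_i = -6, -4, 0:
  1·σ_0 + 4·σ_1 + 1·σ_2 = 6(Δ_1 - Δ_0) = 12
  1·σ_1 + 4·σ_2 + 1·σ_3 = 6(Δ_2 - Δ_1) = 24
Natural end conditions: σ_0 = σ_3 = 0.
Forward elimination and back-substitution give σ_0 = 0, σ_1 = 8/5, σ_2 = 28/5, σ_3 = 0.
On [2, 3], g'(x) = b_2 + 2c_2·(x - 2) + 3d_2·(x - 2)² with b_2 = Δ_2 - h_2(2σ_2 + σ_3)/6 = -28/15, c_2 = σ_2/2 = 14/5, d_2 = (σ_3 - σ_2)/(6h_2) = -14/15. So g'(3) = 14/15.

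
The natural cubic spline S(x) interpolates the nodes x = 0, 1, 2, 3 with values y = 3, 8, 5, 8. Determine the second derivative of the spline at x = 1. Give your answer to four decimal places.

With σ_i denoting the second derivative at x_i, h_i = 1, 1, 1, and Δ_i = (y_(i+1) − y_i)/h_i = 5, -3, 3:
  1·σ_0 + 4·σ_1 + 1·σ_2 = 6(Δ_1 - Δ_0) = -48
  1·σ_1 + 4·σ_2 + 1·σ_3 = 6(Δ_2 - Δ_1) = 36
Natural end conditions: σ_0 = σ_3 = 0.
Solving the tridiagonal system: σ_0 = 0, σ_1 = -76/5, σ_2 = 64/5, σ_3 = 0.

-15.2000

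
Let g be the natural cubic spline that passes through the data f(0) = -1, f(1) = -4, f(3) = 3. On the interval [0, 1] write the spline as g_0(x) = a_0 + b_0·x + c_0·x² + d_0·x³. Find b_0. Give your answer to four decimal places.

With m_i denoting the second derivative at x_i, h_i = 1, 2, and Δ_i = (y_(i+1) − y_i)/h_i = -3, 7/2:
  1·m_0 + 6·m_1 + 2·m_2 = 6(Δ_1 - Δ_0) = 39
Natural end conditions: m_0 = m_2 = 0.
Forward elimination and back-substitution give m_0 = 0, m_1 = 13/2, m_2 = 0.
On [0, 1], with g_0(x) = a_0 + b_0·x + c_0·x² + d_0·x³: c_0 = m_0/2 = 0, d_0 = (m_1 - m_0)/(6h_0) = 13/12, b_0 = Δ_0 - h_0(2m_0 + m_1)/6 = -49/12.

-4.0833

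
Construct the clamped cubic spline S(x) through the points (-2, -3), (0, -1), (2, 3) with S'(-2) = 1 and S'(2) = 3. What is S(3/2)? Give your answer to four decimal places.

Let M_i = S''(x_i). Step sizes h_i = 2, 2; slopes of the chords Δ_i = (y_(i+1) - y_i)/h_i = 1, 2.
  2·M_0 + 8·M_1 + 2·M_2 = 6(Δ_1 - Δ_0) = 6
Clamped end conditions give two more equations: 2h_0·M_0 + h_0·M_1 = 6(Δ_0 - S'(-2)) = 0 and h_1·M_1 + 2h_1·M_2 = 6(S'(2) - Δ_1) = 6.
Forward elimination and back-substitution give M_0 = -1/4, M_1 = 1/2, M_2 = 5/4.
On [0, 2], S(x) = -1 + 5/4·x + 1/4·x² + 1/16·x³.
With x = 3/2: S(3/2) = 211/128.

1.6484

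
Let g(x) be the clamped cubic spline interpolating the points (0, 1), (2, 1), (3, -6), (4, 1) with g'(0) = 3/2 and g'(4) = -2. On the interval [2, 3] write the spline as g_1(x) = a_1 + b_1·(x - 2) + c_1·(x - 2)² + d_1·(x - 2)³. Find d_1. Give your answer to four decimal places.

8.4318

Put M_i = g'' at the i-th knot. Here h = (2, 1, 1) and Δ = (0, -7, 7), so the interior equations h_(i-1)·M_(i-1) + 2(h_(i-1)+h_i)·M_i + h_i·M_(i+1) = 6(Δ_i − Δ_(i-1)) read
  2·M_0 + 6·M_1 + 1·M_2 = 6(Δ_1 - Δ_0) = -42
  1·M_1 + 4·M_2 + 1·M_3 = 6(Δ_2 - Δ_1) = 84
Clamped end conditions give two more equations: 2h_0·M_0 + h_0·M_1 = 6(Δ_0 - g'(0)) = -9 and h_2·M_2 + 2h_2·M_3 = 6(g'(4) - Δ_2) = -54.
Solving: M_0 = 56/11, M_1 = -323/22, M_2 = 395/11, M_3 = -989/22.
On [2, 3], with g_1(x) = a_1 + b_1·(x - 2) + c_1·(x - 2)² + d_1·(x - 2)³: c_1 = M_1/2 = -323/44, d_1 = (M_2 - M_1)/(6h_1) = 371/44, b_1 = Δ_1 - h_1(2M_1 + M_2)/6 = -89/11.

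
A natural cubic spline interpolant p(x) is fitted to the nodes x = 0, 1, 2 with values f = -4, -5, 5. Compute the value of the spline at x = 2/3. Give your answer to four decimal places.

-5.6852

Write M_i for p''(x_i). With h_i = 1, 1 and divided differences Δ_i = -1, 10, the continuity of p' gives the tridiagonal system
  1·M_0 + 4·M_1 + 1·M_2 = 6(Δ_1 - Δ_0) = 66
Natural end conditions: M_0 = M_2 = 0.
Solving: M_0 = 0, M_1 = 33/2, M_2 = 0.
On [0, 1], p(x) = -4 - 15/4·x + 0·x² + 11/4·x³.
With x = 2/3: p(2/3) = -307/54.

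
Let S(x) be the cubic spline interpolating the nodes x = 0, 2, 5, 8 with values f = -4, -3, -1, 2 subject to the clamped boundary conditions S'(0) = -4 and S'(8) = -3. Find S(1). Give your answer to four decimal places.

Put M_i = S'' at the i-th knot. Here h = (2, 3, 3) and Δ = (1/2, 2/3, 1), so the interior equations h_(i-1)·M_(i-1) + 2(h_(i-1)+h_i)·M_i + h_i·M_(i+1) = 6(Δ_i − Δ_(i-1)) read
  2·M_0 + 10·M_1 + 3·M_2 = 6(Δ_1 - Δ_0) = 1
  3·M_1 + 12·M_2 + 3·M_3 = 6(Δ_2 - Δ_1) = 2
Clamped end conditions give two more equations: 2h_0·M_0 + h_0·M_1 = 6(Δ_0 - S'(0)) = 27 and h_2·M_2 + 2h_2·M_3 = 6(S'(8) - Δ_2) = -24.
Solving the tridiagonal system: M_0 = 295/38, M_1 = -77/38, M_2 = 109/57, M_3 = -565/114.
On [0, 2], S(x) = -4 - 4·x + 295/76·x² - 31/38·x³.
With x = 1: S(1) = -375/76.

-4.9342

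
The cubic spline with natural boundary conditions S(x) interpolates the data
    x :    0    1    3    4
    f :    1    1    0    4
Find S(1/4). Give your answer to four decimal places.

Let m_i = S''(x_i). Step sizes h_i = 1, 2, 1; slopes of the chords Δ_i = (y_(i+1) - y_i)/h_i = 0, -1/2, 4.
  1·m_0 + 6·m_1 + 2·m_2 = 6(Δ_1 - Δ_0) = -3
  2·m_1 + 6·m_2 + 1·m_3 = 6(Δ_2 - Δ_1) = 27
Natural end conditions: m_0 = m_3 = 0.
Hence m_0 = 0, m_1 = -9/4, m_2 = 21/4, m_3 = 0.
On [0, 1], S(x) = 1 + 3/8·x + 0·x² - 3/8·x³.
With x = 1/4: S(1/4) = 557/512.

1.0879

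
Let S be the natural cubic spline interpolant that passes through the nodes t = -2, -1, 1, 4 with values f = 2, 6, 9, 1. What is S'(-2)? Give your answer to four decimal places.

4.2976

With σ_i denoting the second derivative at x_i, h_i = 1, 2, 3, and Δ_i = (y_(i+1) − y_i)/h_i = 4, 3/2, -8/3:
  1·σ_0 + 6·σ_1 + 2·σ_2 = 6(Δ_1 - Δ_0) = -15
  2·σ_1 + 10·σ_2 + 3·σ_3 = 6(Δ_2 - Δ_1) = -25
Natural end conditions: σ_0 = σ_3 = 0.
Solving: σ_0 = 0, σ_1 = -25/14, σ_2 = -15/7, σ_3 = 0.
On [-2, -1], S'(t) = b_0 + 2c_0·(t + 2) + 3d_0·(t + 2)² with b_0 = Δ_0 - h_0(2σ_0 + σ_1)/6 = 361/84, c_0 = σ_0/2 = 0, d_0 = (σ_1 - σ_0)/(6h_0) = -25/84. So S'(-2) = 361/84.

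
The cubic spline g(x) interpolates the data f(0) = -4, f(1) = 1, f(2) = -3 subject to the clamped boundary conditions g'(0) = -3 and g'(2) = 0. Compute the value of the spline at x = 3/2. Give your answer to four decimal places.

Let M_i = g''(x_i). Step sizes h_i = 1, 1; slopes of the chords Δ_i = (y_(i+1) - y_i)/h_i = 5, -4.
  1·M_0 + 4·M_1 + 1·M_2 = 6(Δ_1 - Δ_0) = -54
Clamped end conditions give two more equations: 2h_0·M_0 + h_0·M_1 = 6(Δ_0 - g'(0)) = 48 and h_1·M_1 + 2h_1·M_2 = 6(g'(2) - Δ_1) = 24.
Hence M_0 = 39, M_1 = -30, M_2 = 27.
On [1, 2], g(x) = 1 + 3/2·(x - 1) - 15·(x - 1)² + 19/2·(x - 1)³.
With (x - 1) = 1/2: g(3/2) = -13/16.

-0.8125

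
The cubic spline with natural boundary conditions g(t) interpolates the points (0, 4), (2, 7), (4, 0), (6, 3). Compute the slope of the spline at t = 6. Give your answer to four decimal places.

3.1667

Write σ_i for g''(x_i). With h_i = 2, 2, 2 and divided differences Δ_i = 3/2, -7/2, 3/2, the continuity of g' gives the tridiagonal system
  2·σ_0 + 8·σ_1 + 2·σ_2 = 6(Δ_1 - Δ_0) = -30
  2·σ_1 + 8·σ_2 + 2·σ_3 = 6(Δ_2 - Δ_1) = 30
Natural end conditions: σ_0 = σ_3 = 0.
Hence σ_0 = 0, σ_1 = -5, σ_2 = 5, σ_3 = 0.
On [4, 6], g'(t) = b_2 + 2c_2·(t - 4) + 3d_2·(t - 4)² with b_2 = Δ_2 - h_2(2σ_2 + σ_3)/6 = -11/6, c_2 = σ_2/2 = 5/2, d_2 = (σ_3 - σ_2)/(6h_2) = -5/12. So g'(6) = 19/6.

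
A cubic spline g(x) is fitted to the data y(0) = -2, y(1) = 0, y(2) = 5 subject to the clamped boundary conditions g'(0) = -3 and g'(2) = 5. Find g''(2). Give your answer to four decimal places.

-0.5000

With M_i denoting the second derivative at x_i, h_i = 1, 1, and Δ_i = (y_(i+1) − y_i)/h_i = 2, 5:
  1·M_0 + 4·M_1 + 1·M_2 = 6(Δ_1 - Δ_0) = 18
Clamped end conditions give two more equations: 2h_0·M_0 + h_0·M_1 = 6(Δ_0 - g'(0)) = 30 and h_1·M_1 + 2h_1·M_2 = 6(g'(2) - Δ_1) = 0.
Solving: M_0 = 29/2, M_1 = 1, M_2 = -1/2.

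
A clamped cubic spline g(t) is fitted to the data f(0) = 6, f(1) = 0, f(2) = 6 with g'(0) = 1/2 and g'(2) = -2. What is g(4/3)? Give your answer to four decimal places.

Let σ_i = g''(x_i). Step sizes h_i = 1, 1; slopes of the chords Δ_i = (y_(i+1) - y_i)/h_i = -6, 6.
  1·σ_0 + 4·σ_1 + 1·σ_2 = 6(Δ_1 - Δ_0) = 72
Clamped end conditions give two more equations: 2h_0·σ_0 + h_0·σ_1 = 6(Δ_0 - g'(0)) = -39 and h_1·σ_1 + 2h_1·σ_2 = 6(g'(2) - Δ_1) = -48.
Hence σ_0 = -155/4, σ_1 = 77/2, σ_2 = -173/4.
On [1, 2], g(t) = 0 + 3/8·(t - 1) + 77/4·(t - 1)² - 109/8·(t - 1)³.
With (t - 1) = 1/3: g(4/3) = 95/54.

1.7593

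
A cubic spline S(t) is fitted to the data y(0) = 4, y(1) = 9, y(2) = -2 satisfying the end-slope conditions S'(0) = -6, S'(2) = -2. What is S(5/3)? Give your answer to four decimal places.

0.9630

Let M_i = S''(x_i). Step sizes h_i = 1, 1; slopes of the chords Δ_i = (y_(i+1) - y_i)/h_i = 5, -11.
  1·M_0 + 4·M_1 + 1·M_2 = 6(Δ_1 - Δ_0) = -96
Clamped end conditions give two more equations: 2h_0·M_0 + h_0·M_1 = 6(Δ_0 - S'(0)) = 66 and h_1·M_1 + 2h_1·M_2 = 6(S'(2) - Δ_1) = 54.
Solving the tridiagonal system: M_0 = 59, M_1 = -52, M_2 = 53.
On [1, 2], S(t) = 9 - 5/2·(t - 1) - 26·(t - 1)² + 35/2·(t - 1)³.
With (t - 1) = 2/3: S(5/3) = 26/27.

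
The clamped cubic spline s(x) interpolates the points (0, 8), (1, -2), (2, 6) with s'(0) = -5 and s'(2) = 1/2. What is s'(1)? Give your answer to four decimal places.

-0.3750

With M_i denoting the second derivative at x_i, h_i = 1, 1, and Δ_i = (y_(i+1) − y_i)/h_i = -10, 8:
  1·M_0 + 4·M_1 + 1·M_2 = 6(Δ_1 - Δ_0) = 108
Clamped end conditions give two more equations: 2h_0·M_0 + h_0·M_1 = 6(Δ_0 - s'(0)) = -30 and h_1·M_1 + 2h_1·M_2 = 6(s'(2) - Δ_1) = -45.
Hence M_0 = -157/4, M_1 = 97/2, M_2 = -187/4.
On [1, 2], s'(x) = b_1 + 2c_1·(x - 1) + 3d_1·(x - 1)² with b_1 = Δ_1 - h_1(2M_1 + M_2)/6 = -3/8, c_1 = M_1/2 = 97/4, d_1 = (M_2 - M_1)/(6h_1) = -127/8. So s'(1) = -3/8.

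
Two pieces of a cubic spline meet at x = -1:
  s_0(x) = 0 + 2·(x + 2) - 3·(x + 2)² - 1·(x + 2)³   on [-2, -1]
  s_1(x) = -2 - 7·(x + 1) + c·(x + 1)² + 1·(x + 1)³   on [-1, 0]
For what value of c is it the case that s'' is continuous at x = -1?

s_0''(x) = -6 - 6·(x + 2), so s_0''(-1) = -12. On the right, s_1''(-1) = 2c, so c = -6.

-6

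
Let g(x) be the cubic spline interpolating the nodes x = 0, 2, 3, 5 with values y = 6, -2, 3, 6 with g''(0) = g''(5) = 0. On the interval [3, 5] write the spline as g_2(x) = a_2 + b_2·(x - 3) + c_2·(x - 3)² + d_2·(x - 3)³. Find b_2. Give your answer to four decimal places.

With m_i denoting the second derivative at x_i, h_i = 2, 1, 2, and Δ_i = (y_(i+1) − y_i)/h_i = -4, 5, 3/2:
  2·m_0 + 6·m_1 + 1·m_2 = 6(Δ_1 - Δ_0) = 54
  1·m_1 + 6·m_2 + 2·m_3 = 6(Δ_2 - Δ_1) = -21
Natural end conditions: m_0 = m_3 = 0.
Hence m_0 = 0, m_1 = 69/7, m_2 = -36/7, m_3 = 0.
On [3, 5], with g_2(x) = a_2 + b_2·(x - 3) + c_2·(x - 3)² + d_2·(x - 3)³: c_2 = m_2/2 = -18/7, d_2 = (m_3 - m_2)/(6h_2) = 3/7, b_2 = Δ_2 - h_2(2m_2 + m_3)/6 = 69/14.

4.9286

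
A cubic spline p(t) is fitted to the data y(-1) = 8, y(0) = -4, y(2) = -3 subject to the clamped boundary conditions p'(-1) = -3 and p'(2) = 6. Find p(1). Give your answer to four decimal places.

-7.9375

Write m_i for p''(x_i). With h_i = 1, 2 and divided differences Δ_i = -12, 1/2, the continuity of p' gives the tridiagonal system
  1·m_0 + 6·m_1 + 2·m_2 = 6(Δ_1 - Δ_0) = 75
Clamped end conditions give two more equations: 2h_0·m_0 + h_0·m_1 = 6(Δ_0 - p'(-1)) = -54 and h_1·m_1 + 2h_1·m_2 = 6(p'(2) - Δ_1) = 33.
Solving: m_0 = -73/2, m_1 = 19, m_2 = -5/4.
On [0, 2], p(t) = -4 - 47/4·t + 19/2·t² - 27/16·t³.
With t = 1: p(1) = -127/16.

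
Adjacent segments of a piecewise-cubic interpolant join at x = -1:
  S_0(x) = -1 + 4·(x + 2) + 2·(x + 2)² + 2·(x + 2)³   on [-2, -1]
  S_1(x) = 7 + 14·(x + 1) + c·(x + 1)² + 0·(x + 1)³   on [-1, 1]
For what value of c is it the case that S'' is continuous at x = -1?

S_0''(x) = 4 + 12·(x + 2), so S_0''(-1) = 16. On the right, S_1''(-1) = 2c, so c = 8.

8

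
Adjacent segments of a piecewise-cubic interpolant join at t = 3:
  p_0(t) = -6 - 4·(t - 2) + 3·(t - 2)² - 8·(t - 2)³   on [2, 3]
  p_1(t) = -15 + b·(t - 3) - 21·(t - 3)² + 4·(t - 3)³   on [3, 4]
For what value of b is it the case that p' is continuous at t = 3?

p_0'(t) = -4 + 6·(t - 2) - 24·(t - 2)², so p_0'(3) = -22. On the right, p_1'(3) = b, so b = -22.

-22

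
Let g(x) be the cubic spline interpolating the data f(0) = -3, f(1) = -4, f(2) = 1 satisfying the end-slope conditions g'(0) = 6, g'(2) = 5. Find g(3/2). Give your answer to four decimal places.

Let M_i = g''(x_i). Step sizes h_i = 1, 1; slopes of the chords Δ_i = (y_(i+1) - y_i)/h_i = -1, 5.
  1·M_0 + 4·M_1 + 1·M_2 = 6(Δ_1 - Δ_0) = 36
Clamped end conditions give two more equations: 2h_0·M_0 + h_0·M_1 = 6(Δ_0 - g'(0)) = -42 and h_1·M_1 + 2h_1·M_2 = 6(g'(2) - Δ_1) = 0.
Forward elimination and back-substitution give M_0 = -61/2, M_1 = 19, M_2 = -19/2.
On [1, 2], g(x) = -4 + 1/4·(x - 1) + 19/2·(x - 1)² - 19/4·(x - 1)³.
With (x - 1) = 1/2: g(3/2) = -67/32.

-2.0938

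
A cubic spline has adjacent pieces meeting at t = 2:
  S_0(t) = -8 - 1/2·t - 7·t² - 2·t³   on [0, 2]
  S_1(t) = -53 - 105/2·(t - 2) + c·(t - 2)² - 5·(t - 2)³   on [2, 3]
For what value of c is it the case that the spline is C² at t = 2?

S_0''(t) = -14 - 12·t, so S_0''(2) = -38. On the right, S_1''(2) = 2c, so c = -19.

-19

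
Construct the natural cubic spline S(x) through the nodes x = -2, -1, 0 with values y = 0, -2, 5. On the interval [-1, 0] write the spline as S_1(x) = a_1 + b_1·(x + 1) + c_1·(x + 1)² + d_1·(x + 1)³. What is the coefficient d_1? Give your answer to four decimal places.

Let M_i = S''(x_i). Step sizes h_i = 1, 1; slopes of the chords Δ_i = (y_(i+1) - y_i)/h_i = -2, 7.
  1·M_0 + 4·M_1 + 1·M_2 = 6(Δ_1 - Δ_0) = 54
Natural end conditions: M_0 = M_2 = 0.
Solving the tridiagonal system: M_0 = 0, M_1 = 27/2, M_2 = 0.
On [-1, 0], with S_1(x) = a_1 + b_1·(x + 1) + c_1·(x + 1)² + d_1·(x + 1)³: c_1 = M_1/2 = 27/4, d_1 = (M_2 - M_1)/(6h_1) = -9/4, b_1 = Δ_1 - h_1(2M_1 + M_2)/6 = 5/2.

-2.2500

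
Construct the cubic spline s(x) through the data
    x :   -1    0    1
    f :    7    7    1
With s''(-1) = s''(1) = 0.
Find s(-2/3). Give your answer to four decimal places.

7.4444

With M_i denoting the second derivative at x_i, h_i = 1, 1, and Δ_i = (y_(i+1) − y_i)/h_i = 0, -6:
  1·M_0 + 4·M_1 + 1·M_2 = 6(Δ_1 - Δ_0) = -36
Natural end conditions: M_0 = M_2 = 0.
Forward elimination and back-substitution give M_0 = 0, M_1 = -9, M_2 = 0.
On [-1, 0], s(x) = 7 + 3/2·(x + 1) + 0·(x + 1)² - 3/2·(x + 1)³.
With (x + 1) = 1/3: s(-2/3) = 67/9.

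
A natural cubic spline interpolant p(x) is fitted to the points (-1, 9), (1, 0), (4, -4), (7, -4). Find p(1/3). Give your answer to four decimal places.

2.5462

With M_i denoting the second derivative at x_i, h_i = 2, 3, 3, and Δ_i = (y_(i+1) − y_i)/h_i = -9/2, -4/3, 0:
  2·M_0 + 10·M_1 + 3·M_2 = 6(Δ_1 - Δ_0) = 19
  3·M_1 + 12·M_2 + 3·M_3 = 6(Δ_2 - Δ_1) = 8
Natural end conditions: M_0 = M_3 = 0.
Solving: M_0 = 0, M_1 = 68/37, M_2 = 23/111, M_3 = 0.
On [-1, 1], p(x) = 9 - 1135/222·(x + 1) + 0·(x + 1)² + 17/111·(x + 1)³.
With (x + 1) = 4/3: p(1/3) = 7631/2997.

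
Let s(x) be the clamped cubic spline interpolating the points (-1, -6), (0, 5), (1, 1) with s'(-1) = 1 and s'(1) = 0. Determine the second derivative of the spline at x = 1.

34

Write σ_i for s''(x_i). With h_i = 1, 1 and divided differences Δ_i = 11, -4, the continuity of s' gives the tridiagonal system
  1·σ_0 + 4·σ_1 + 1·σ_2 = 6(Δ_1 - Δ_0) = -90
Clamped end conditions give two more equations: 2h_0·σ_0 + h_0·σ_1 = 6(Δ_0 - s'(-1)) = 60 and h_1·σ_1 + 2h_1·σ_2 = 6(s'(1) - Δ_1) = 24.
Solving the tridiagonal system: σ_0 = 52, σ_1 = -44, σ_2 = 34.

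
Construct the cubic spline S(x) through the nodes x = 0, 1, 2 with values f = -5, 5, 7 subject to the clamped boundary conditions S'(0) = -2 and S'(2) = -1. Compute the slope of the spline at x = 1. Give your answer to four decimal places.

Put M_i = S'' at the i-th knot. Here h = (1, 1) and Δ = (10, 2), so the interior equations h_(i-1)·M_(i-1) + 2(h_(i-1)+h_i)·M_i + h_i·M_(i+1) = 6(Δ_i − Δ_(i-1)) read
  1·M_0 + 4·M_1 + 1·M_2 = 6(Δ_1 - Δ_0) = -48
Clamped end conditions give two more equations: 2h_0·M_0 + h_0·M_1 = 6(Δ_0 - S'(0)) = 72 and h_1·M_1 + 2h_1·M_2 = 6(S'(2) - Δ_1) = -18.
Solving: M_0 = 97/2, M_1 = -25, M_2 = 7/2.
On [1, 2], S'(x) = b_1 + 2c_1·(x - 1) + 3d_1·(x - 1)² with b_1 = Δ_1 - h_1(2M_1 + M_2)/6 = 39/4, c_1 = M_1/2 = -25/2, d_1 = (M_2 - M_1)/(6h_1) = 19/4. So S'(1) = 39/4.

9.7500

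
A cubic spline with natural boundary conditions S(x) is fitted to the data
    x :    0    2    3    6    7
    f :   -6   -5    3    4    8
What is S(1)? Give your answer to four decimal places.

Write σ_i for S''(x_i). With h_i = 2, 1, 3, 1 and divided differences Δ_i = 1/2, 8, 1/3, 4, the continuity of S' gives the tridiagonal system
  2·σ_0 + 6·σ_1 + 1·σ_2 = 6(Δ_1 - Δ_0) = 45
  1·σ_1 + 8·σ_2 + 3·σ_3 = 6(Δ_2 - Δ_1) = -46
  3·σ_2 + 8·σ_3 + 1·σ_4 = 6(Δ_3 - Δ_2) = 22
Natural end conditions: σ_0 = σ_4 = 0.
Hence σ_0 = 0, σ_1 = 2909/322, σ_2 = -1482/161, σ_3 = 1997/322, σ_4 = 0.
On [0, 2], S(x) = -6 - 1213/483·x + 0·x² + 2909/3864·x³.
With x = 1: S(1) = -9993/1288.

-7.7585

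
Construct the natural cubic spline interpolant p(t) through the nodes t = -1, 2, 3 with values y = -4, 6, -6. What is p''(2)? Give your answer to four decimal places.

-11.5000

Let M_i = p''(x_i). Step sizes h_i = 3, 1; slopes of the chords Δ_i = (y_(i+1) - y_i)/h_i = 10/3, -12.
  3·M_0 + 8·M_1 + 1·M_2 = 6(Δ_1 - Δ_0) = -92
Natural end conditions: M_0 = M_2 = 0.
Solving the tridiagonal system: M_0 = 0, M_1 = -23/2, M_2 = 0.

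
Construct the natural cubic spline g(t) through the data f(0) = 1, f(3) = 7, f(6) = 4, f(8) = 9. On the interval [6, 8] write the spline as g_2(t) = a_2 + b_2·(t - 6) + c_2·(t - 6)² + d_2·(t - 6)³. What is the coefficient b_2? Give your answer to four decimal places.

0.6622

With M_i denoting the second derivative at x_i, h_i = 3, 3, 2, and Δ_i = (y_(i+1) − y_i)/h_i = 2, -1, 5/2:
  3·M_0 + 12·M_1 + 3·M_2 = 6(Δ_1 - Δ_0) = -18
  3·M_1 + 10·M_2 + 2·M_3 = 6(Δ_2 - Δ_1) = 21
Natural end conditions: M_0 = M_3 = 0.
Hence M_0 = 0, M_1 = -81/37, M_2 = 102/37, M_3 = 0.
On [6, 8], with g_2(t) = a_2 + b_2·(t - 6) + c_2·(t - 6)² + d_2·(t - 6)³: c_2 = M_2/2 = 51/37, d_2 = (M_3 - M_2)/(6h_2) = -17/74, b_2 = Δ_2 - h_2(2M_2 + M_3)/6 = 49/74.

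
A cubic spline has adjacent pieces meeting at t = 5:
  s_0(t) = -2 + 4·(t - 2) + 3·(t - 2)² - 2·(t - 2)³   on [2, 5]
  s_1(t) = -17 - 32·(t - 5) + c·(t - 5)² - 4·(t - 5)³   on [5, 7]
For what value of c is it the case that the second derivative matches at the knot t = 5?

s_0''(t) = 6 - 12·(t - 2), so s_0''(5) = -30. On the right, s_1''(5) = 2c, so c = -15.

-15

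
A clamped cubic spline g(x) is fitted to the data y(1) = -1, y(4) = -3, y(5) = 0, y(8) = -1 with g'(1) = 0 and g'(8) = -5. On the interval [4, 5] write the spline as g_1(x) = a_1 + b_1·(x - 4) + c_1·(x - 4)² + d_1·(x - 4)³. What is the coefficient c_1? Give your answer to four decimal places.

1.9636

Put m_i = g'' at the i-th knot. Here h = (3, 1, 3) and Δ = (-2/3, 3, -1/3), so the interior equations h_(i-1)·m_(i-1) + 2(h_(i-1)+h_i)·m_i + h_i·m_(i+1) = 6(Δ_i − Δ_(i-1)) read
  3·m_0 + 8·m_1 + 1·m_2 = 6(Δ_1 - Δ_0) = 22
  1·m_1 + 8·m_2 + 3·m_3 = 6(Δ_2 - Δ_1) = -20
Clamped end conditions give two more equations: 2h_0·m_0 + h_0·m_1 = 6(Δ_0 - g'(1)) = -4 and h_2·m_2 + 2h_2·m_3 = 6(g'(8) - Δ_2) = -28.
Hence m_0 = -434/165, m_1 = 216/55, m_2 = -84/55, m_3 = -644/165.
On [4, 5], with g_1(x) = a_1 + b_1·(x - 4) + c_1·(x - 4)² + d_1·(x - 4)³: c_1 = m_1/2 = 108/55, d_1 = (m_2 - m_1)/(6h_1) = -10/11, b_1 = Δ_1 - h_1(2m_1 + m_2)/6 = 107/55.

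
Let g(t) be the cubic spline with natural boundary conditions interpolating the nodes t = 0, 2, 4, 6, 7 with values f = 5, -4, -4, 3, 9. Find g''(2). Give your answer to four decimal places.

With m_i denoting the second derivative at x_i, h_i = 2, 2, 2, 1, and Δ_i = (y_(i+1) − y_i)/h_i = -9/2, 0, 7/2, 6:
  2·m_0 + 8·m_1 + 2·m_2 = 6(Δ_1 - Δ_0) = 27
  2·m_1 + 8·m_2 + 2·m_3 = 6(Δ_2 - Δ_1) = 21
  2·m_2 + 6·m_3 + 1·m_4 = 6(Δ_3 - Δ_2) = 15
Natural end conditions: m_0 = m_4 = 0.
Hence m_0 = 0, m_1 = 249/82, m_2 = 111/82, m_3 = 84/41, m_4 = 0.

3.0366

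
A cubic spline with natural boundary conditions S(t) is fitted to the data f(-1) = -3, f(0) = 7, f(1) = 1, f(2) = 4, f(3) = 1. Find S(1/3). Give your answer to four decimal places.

With M_i denoting the second derivative at x_i, h_i = 1, 1, 1, 1, and Δ_i = (y_(i+1) − y_i)/h_i = 10, -6, 3, -3:
  1·M_0 + 4·M_1 + 1·M_2 = 6(Δ_1 - Δ_0) = -96
  1·M_1 + 4·M_2 + 1·M_3 = 6(Δ_2 - Δ_1) = 54
  1·M_2 + 4·M_3 + 1·M_4 = 6(Δ_3 - Δ_2) = -36
Natural end conditions: M_0 = M_4 = 0.
Solving the tridiagonal system: M_0 = 0, M_1 = -423/14, M_2 = 174/7, M_3 = -213/14, M_4 = 0.
On [0, 1], S(t) = 7 - 1/14·t - 423/28·t² + 257/28·t³.
With t = 1/3: S(1/3) = 2131/378.

5.6376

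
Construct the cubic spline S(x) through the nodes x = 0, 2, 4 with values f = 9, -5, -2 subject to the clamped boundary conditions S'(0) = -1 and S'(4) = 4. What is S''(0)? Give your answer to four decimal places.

Put σ_i = S'' at the i-th knot. Here h = (2, 2) and Δ = (-7, 3/2), so the interior equations h_(i-1)·σ_(i-1) + 2(h_(i-1)+h_i)·σ_i + h_i·σ_(i+1) = 6(Δ_i − Δ_(i-1)) read
  2·σ_0 + 8·σ_1 + 2·σ_2 = 6(Δ_1 - Δ_0) = 51
Clamped end conditions give two more equations: 2h_0·σ_0 + h_0·σ_1 = 6(Δ_0 - S'(0)) = -36 and h_1·σ_1 + 2h_1·σ_2 = 6(S'(4) - Δ_1) = 15.
Solving the tridiagonal system: σ_0 = -113/8, σ_1 = 41/4, σ_2 = -11/8.

-14.1250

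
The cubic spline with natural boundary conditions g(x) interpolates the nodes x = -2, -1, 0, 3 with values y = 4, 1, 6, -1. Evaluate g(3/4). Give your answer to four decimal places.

Put σ_i = g'' at the i-th knot. Here h = (1, 1, 3) and Δ = (-3, 5, -7/3), so the interior equations h_(i-1)·σ_(i-1) + 2(h_(i-1)+h_i)·σ_i + h_i·σ_(i+1) = 6(Δ_i − Δ_(i-1)) read
  1·σ_0 + 4·σ_1 + 1·σ_2 = 6(Δ_1 - Δ_0) = 48
  1·σ_1 + 8·σ_2 + 3·σ_3 = 6(Δ_2 - Δ_1) = -44
Natural end conditions: σ_0 = σ_3 = 0.
Solving the tridiagonal system: σ_0 = 0, σ_1 = 428/31, σ_2 = -224/31, σ_3 = 0.
On [0, 3], g(x) = 6 + 455/93·x - 112/31·x² + 112/279·x³.
With x = 3/4: g(3/4) = 242/31.

7.8065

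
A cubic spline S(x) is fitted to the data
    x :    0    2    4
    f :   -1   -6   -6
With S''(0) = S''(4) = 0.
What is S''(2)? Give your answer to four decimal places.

1.8750

With σ_i denoting the second derivative at x_i, h_i = 2, 2, and Δ_i = (y_(i+1) − y_i)/h_i = -5/2, 0:
  2·σ_0 + 8·σ_1 + 2·σ_2 = 6(Δ_1 - Δ_0) = 15
Natural end conditions: σ_0 = σ_2 = 0.
Hence σ_0 = 0, σ_1 = 15/8, σ_2 = 0.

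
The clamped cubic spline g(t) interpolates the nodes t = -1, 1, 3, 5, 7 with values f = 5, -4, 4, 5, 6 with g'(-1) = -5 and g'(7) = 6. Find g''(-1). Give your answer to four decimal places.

Let M_i = g''(x_i). Step sizes h_i = 2, 2, 2, 2; slopes of the chords Δ_i = (y_(i+1) - y_i)/h_i = -9/2, 4, 1/2, 1/2.
  2·M_0 + 8·M_1 + 2·M_2 = 6(Δ_1 - Δ_0) = 51
  2·M_1 + 8·M_2 + 2·M_3 = 6(Δ_2 - Δ_1) = -21
  2·M_2 + 8·M_3 + 2·M_4 = 6(Δ_3 - Δ_2) = 0
Clamped end conditions give two more equations: 2h_0·M_0 + h_0·M_1 = 6(Δ_0 - g'(-1)) = 3 and h_3·M_3 + 2h_3·M_4 = 6(g'(7) - Δ_3) = 33.
Solving the tridiagonal system: M_0 = -383/112, M_1 = 467/56, M_2 = -71/16, M_3 = -61/56, M_4 = 985/112.

-3.4196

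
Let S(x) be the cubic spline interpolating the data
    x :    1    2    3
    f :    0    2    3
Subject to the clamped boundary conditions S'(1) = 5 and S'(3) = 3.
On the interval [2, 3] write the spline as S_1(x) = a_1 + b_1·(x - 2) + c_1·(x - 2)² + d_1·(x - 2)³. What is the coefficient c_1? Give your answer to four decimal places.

-0.5000

With M_i denoting the second derivative at x_i, h_i = 1, 1, and Δ_i = (y_(i+1) − y_i)/h_i = 2, 1:
  1·M_0 + 4·M_1 + 1·M_2 = 6(Δ_1 - Δ_0) = -6
Clamped end conditions give two more equations: 2h_0·M_0 + h_0·M_1 = 6(Δ_0 - S'(1)) = -18 and h_1·M_1 + 2h_1·M_2 = 6(S'(3) - Δ_1) = 12.
Hence M_0 = -17/2, M_1 = -1, M_2 = 13/2.
On [2, 3], with S_1(x) = a_1 + b_1·(x - 2) + c_1·(x - 2)² + d_1·(x - 2)³: c_1 = M_1/2 = -1/2, d_1 = (M_2 - M_1)/(6h_1) = 5/4, b_1 = Δ_1 - h_1(2M_1 + M_2)/6 = 1/4.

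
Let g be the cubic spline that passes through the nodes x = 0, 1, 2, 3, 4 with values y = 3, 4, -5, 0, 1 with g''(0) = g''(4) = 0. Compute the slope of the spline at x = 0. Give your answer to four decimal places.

4.7500

Write M_i for g''(x_i). With h_i = 1, 1, 1, 1 and divided differences Δ_i = 1, -9, 5, 1, the continuity of g' gives the tridiagonal system
  1·M_0 + 4·M_1 + 1·M_2 = 6(Δ_1 - Δ_0) = -60
  1·M_1 + 4·M_2 + 1·M_3 = 6(Δ_2 - Δ_1) = 84
  1·M_2 + 4·M_3 + 1·M_4 = 6(Δ_3 - Δ_2) = -24
Natural end conditions: M_0 = M_4 = 0.
Solving the tridiagonal system: M_0 = 0, M_1 = -45/2, M_2 = 30, M_3 = -27/2, M_4 = 0.
On [0, 1], g'(x) = b_0 + 2c_0·x + 3d_0·x² with b_0 = Δ_0 - h_0(2M_0 + M_1)/6 = 19/4, c_0 = M_0/2 = 0, d_0 = (M_1 - M_0)/(6h_0) = -15/4. So g'(0) = 19/4.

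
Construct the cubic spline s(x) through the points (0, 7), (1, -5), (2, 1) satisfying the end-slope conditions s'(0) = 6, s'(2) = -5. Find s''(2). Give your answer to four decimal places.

-65.5000

Put σ_i = s'' at the i-th knot. Here h = (1, 1) and Δ = (-12, 6), so the interior equations h_(i-1)·σ_(i-1) + 2(h_(i-1)+h_i)·σ_i + h_i·σ_(i+1) = 6(Δ_i − Δ_(i-1)) read
  1·σ_0 + 4·σ_1 + 1·σ_2 = 6(Δ_1 - Δ_0) = 108
Clamped end conditions give two more equations: 2h_0·σ_0 + h_0·σ_1 = 6(Δ_0 - s'(0)) = -108 and h_1·σ_1 + 2h_1·σ_2 = 6(s'(2) - Δ_1) = -66.
Forward elimination and back-substitution give σ_0 = -173/2, σ_1 = 65, σ_2 = -131/2.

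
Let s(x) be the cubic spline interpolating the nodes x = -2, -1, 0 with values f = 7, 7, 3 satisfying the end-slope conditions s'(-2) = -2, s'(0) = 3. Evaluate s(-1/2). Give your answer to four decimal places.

Let M_i = s''(x_i). Step sizes h_i = 1, 1; slopes of the chords Δ_i = (y_(i+1) - y_i)/h_i = 0, -4.
  1·M_0 + 4·M_1 + 1·M_2 = 6(Δ_1 - Δ_0) = -24
Clamped end conditions give two more equations: 2h_0·M_0 + h_0·M_1 = 6(Δ_0 - s'(-2)) = 12 and h_1·M_1 + 2h_1·M_2 = 6(s'(0) - Δ_1) = 42.
Forward elimination and back-substitution give M_0 = 29/2, M_1 = -17, M_2 = 59/2.
On [-1, 0], s(x) = 7 - 13/4·(x + 1) - 17/2·(x + 1)² + 31/4·(x + 1)³.
With (x + 1) = 1/2: s(-1/2) = 135/32.

4.2188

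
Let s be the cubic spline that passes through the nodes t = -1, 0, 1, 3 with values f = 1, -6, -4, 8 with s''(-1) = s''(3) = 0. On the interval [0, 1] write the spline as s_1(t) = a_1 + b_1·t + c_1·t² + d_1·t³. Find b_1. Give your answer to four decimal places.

Let m_i = s''(x_i). Step sizes h_i = 1, 1, 2; slopes of the chords Δ_i = (y_(i+1) - y_i)/h_i = -7, 2, 6.
  1·m_0 + 4·m_1 + 1·m_2 = 6(Δ_1 - Δ_0) = 54
  1·m_1 + 6·m_2 + 2·m_3 = 6(Δ_2 - Δ_1) = 24
Natural end conditions: m_0 = m_3 = 0.
Forward elimination and back-substitution give m_0 = 0, m_1 = 300/23, m_2 = 42/23, m_3 = 0.
On [0, 1], with s_1(t) = a_1 + b_1·t + c_1·t² + d_1·t³: c_1 = m_1/2 = 150/23, d_1 = (m_2 - m_1)/(6h_1) = -43/23, b_1 = Δ_1 - h_1(2m_1 + m_2)/6 = -61/23.

-2.6522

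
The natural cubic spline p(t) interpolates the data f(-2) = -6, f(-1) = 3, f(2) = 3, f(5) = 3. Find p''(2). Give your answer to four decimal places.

1.8621

Let m_i = p''(x_i). Step sizes h_i = 1, 3, 3; slopes of the chords Δ_i = (y_(i+1) - y_i)/h_i = 9, 0, 0.
  1·m_0 + 8·m_1 + 3·m_2 = 6(Δ_1 - Δ_0) = -54
  3·m_1 + 12·m_2 + 3·m_3 = 6(Δ_2 - Δ_1) = 0
Natural end conditions: m_0 = m_3 = 0.
Solving the tridiagonal system: m_0 = 0, m_1 = -216/29, m_2 = 54/29, m_3 = 0.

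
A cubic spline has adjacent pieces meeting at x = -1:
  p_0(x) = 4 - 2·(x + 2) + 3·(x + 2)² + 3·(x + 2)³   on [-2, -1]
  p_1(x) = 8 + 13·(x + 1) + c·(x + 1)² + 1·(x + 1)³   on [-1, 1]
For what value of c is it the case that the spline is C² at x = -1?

p_0''(x) = 6 + 18·(x + 2), so p_0''(-1) = 24. On the right, p_1''(-1) = 2c, so c = 12.

12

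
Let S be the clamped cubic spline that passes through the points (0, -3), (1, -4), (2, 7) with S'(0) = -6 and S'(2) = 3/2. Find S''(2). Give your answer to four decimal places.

-42.7500

With m_i denoting the second derivative at x_i, h_i = 1, 1, and Δ_i = (y_(i+1) − y_i)/h_i = -1, 11:
  1·m_0 + 4·m_1 + 1·m_2 = 6(Δ_1 - Δ_0) = 72
Clamped end conditions give two more equations: 2h_0·m_0 + h_0·m_1 = 6(Δ_0 - S'(0)) = 30 and h_1·m_1 + 2h_1·m_2 = 6(S'(2) - Δ_1) = -57.
Solving: m_0 = 3/4, m_1 = 57/2, m_2 = -171/4.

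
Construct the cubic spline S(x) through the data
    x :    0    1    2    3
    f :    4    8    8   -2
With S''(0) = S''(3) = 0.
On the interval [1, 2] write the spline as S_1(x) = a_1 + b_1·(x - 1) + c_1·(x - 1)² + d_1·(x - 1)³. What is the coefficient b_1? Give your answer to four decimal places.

3.2000

Put σ_i = S'' at the i-th knot. Here h = (1, 1, 1) and Δ = (4, 0, -10), so the interior equations h_(i-1)·σ_(i-1) + 2(h_(i-1)+h_i)·σ_i + h_i·σ_(i+1) = 6(Δ_i − Δ_(i-1)) read
  1·σ_0 + 4·σ_1 + 1·σ_2 = 6(Δ_1 - Δ_0) = -24
  1·σ_1 + 4·σ_2 + 1·σ_3 = 6(Δ_2 - Δ_1) = -60
Natural end conditions: σ_0 = σ_3 = 0.
Forward elimination and back-substitution give σ_0 = 0, σ_1 = -12/5, σ_2 = -72/5, σ_3 = 0.
On [1, 2], with S_1(x) = a_1 + b_1·(x - 1) + c_1·(x - 1)² + d_1·(x - 1)³: c_1 = σ_1/2 = -6/5, d_1 = (σ_2 - σ_1)/(6h_1) = -2, b_1 = Δ_1 - h_1(2σ_1 + σ_2)/6 = 16/5.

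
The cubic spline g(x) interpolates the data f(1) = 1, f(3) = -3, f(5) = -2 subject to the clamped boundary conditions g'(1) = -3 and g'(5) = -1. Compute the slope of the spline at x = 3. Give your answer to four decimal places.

-0.1250

With m_i denoting the second derivative at x_i, h_i = 2, 2, and Δ_i = (y_(i+1) − y_i)/h_i = -2, 1/2:
  2·m_0 + 8·m_1 + 2·m_2 = 6(Δ_1 - Δ_0) = 15
Clamped end conditions give two more equations: 2h_0·m_0 + h_0·m_1 = 6(Δ_0 - g'(1)) = 6 and h_1·m_1 + 2h_1·m_2 = 6(g'(5) - Δ_1) = -9.
Hence m_0 = 1/8, m_1 = 11/4, m_2 = -29/8.
On [3, 5], g'(x) = b_1 + 2c_1·(x - 3) + 3d_1·(x - 3)² with b_1 = Δ_1 - h_1(2m_1 + m_2)/6 = -1/8, c_1 = m_1/2 = 11/8, d_1 = (m_2 - m_1)/(6h_1) = -17/32. So g'(3) = -1/8.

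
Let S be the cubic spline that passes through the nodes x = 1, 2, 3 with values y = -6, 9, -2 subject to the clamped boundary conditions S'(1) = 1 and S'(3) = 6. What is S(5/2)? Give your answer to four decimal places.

2.9063

With M_i denoting the second derivative at x_i, h_i = 1, 1, and Δ_i = (y_(i+1) − y_i)/h_i = 15, -11:
  1·M_0 + 4·M_1 + 1·M_2 = 6(Δ_1 - Δ_0) = -156
Clamped end conditions give two more equations: 2h_0·M_0 + h_0·M_1 = 6(Δ_0 - S'(1)) = 84 and h_1·M_1 + 2h_1·M_2 = 6(S'(3) - Δ_1) = 102.
Solving: M_0 = 167/2, M_1 = -83, M_2 = 185/2.
On [2, 3], S(x) = 9 + 5/4·(x - 2) - 83/2·(x - 2)² + 117/4·(x - 2)³.
With (x - 2) = 1/2: S(5/2) = 93/32.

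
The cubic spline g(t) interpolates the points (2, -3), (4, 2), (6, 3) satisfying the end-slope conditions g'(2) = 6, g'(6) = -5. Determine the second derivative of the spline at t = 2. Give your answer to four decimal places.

Let M_i = g''(x_i). Step sizes h_i = 2, 2; slopes of the chords Δ_i = (y_(i+1) - y_i)/h_i = 5/2, 1/2.
  2·M_0 + 8·M_1 + 2·M_2 = 6(Δ_1 - Δ_0) = -12
Clamped end conditions give two more equations: 2h_0·M_0 + h_0·M_1 = 6(Δ_0 - g'(2)) = -21 and h_1·M_1 + 2h_1·M_2 = 6(g'(6) - Δ_1) = -33.
Solving the tridiagonal system: M_0 = -13/2, M_1 = 5/2, M_2 = -19/2.

-6.5000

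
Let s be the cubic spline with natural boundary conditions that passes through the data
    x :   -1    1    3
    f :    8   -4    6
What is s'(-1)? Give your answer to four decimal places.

Write σ_i for s''(x_i). With h_i = 2, 2 and divided differences Δ_i = -6, 5, the continuity of s' gives the tridiagonal system
  2·σ_0 + 8·σ_1 + 2·σ_2 = 6(Δ_1 - Δ_0) = 66
Natural end conditions: σ_0 = σ_2 = 0.
Hence σ_0 = 0, σ_1 = 33/4, σ_2 = 0.
On [-1, 1], s'(x) = b_0 + 2c_0·(x + 1) + 3d_0·(x + 1)² with b_0 = Δ_0 - h_0(2σ_0 + σ_1)/6 = -35/4, c_0 = σ_0/2 = 0, d_0 = (σ_1 - σ_0)/(6h_0) = 11/16. So s'(-1) = -35/4.

-8.7500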